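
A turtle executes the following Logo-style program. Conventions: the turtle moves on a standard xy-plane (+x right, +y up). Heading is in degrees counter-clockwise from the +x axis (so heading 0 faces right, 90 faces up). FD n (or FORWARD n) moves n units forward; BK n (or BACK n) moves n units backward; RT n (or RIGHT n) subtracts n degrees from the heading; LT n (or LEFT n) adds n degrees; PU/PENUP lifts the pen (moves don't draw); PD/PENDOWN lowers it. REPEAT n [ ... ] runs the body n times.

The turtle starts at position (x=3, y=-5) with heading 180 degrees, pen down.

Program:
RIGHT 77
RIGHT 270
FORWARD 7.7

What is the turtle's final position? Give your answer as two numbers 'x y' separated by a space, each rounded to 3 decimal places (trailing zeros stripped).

Answer: -4.503 -6.732

Derivation:
Executing turtle program step by step:
Start: pos=(3,-5), heading=180, pen down
RT 77: heading 180 -> 103
RT 270: heading 103 -> 193
FD 7.7: (3,-5) -> (-4.503,-6.732) [heading=193, draw]
Final: pos=(-4.503,-6.732), heading=193, 1 segment(s) drawn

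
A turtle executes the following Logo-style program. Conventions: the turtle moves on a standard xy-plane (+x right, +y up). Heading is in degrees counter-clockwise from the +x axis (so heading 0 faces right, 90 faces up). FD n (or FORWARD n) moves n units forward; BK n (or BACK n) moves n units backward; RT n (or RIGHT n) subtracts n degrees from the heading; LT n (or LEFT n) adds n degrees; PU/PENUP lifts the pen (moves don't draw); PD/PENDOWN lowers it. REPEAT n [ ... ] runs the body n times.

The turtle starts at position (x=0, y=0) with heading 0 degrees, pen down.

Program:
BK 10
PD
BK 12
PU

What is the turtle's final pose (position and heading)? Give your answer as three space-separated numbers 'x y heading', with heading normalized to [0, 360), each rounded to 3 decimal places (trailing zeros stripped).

Executing turtle program step by step:
Start: pos=(0,0), heading=0, pen down
BK 10: (0,0) -> (-10,0) [heading=0, draw]
PD: pen down
BK 12: (-10,0) -> (-22,0) [heading=0, draw]
PU: pen up
Final: pos=(-22,0), heading=0, 2 segment(s) drawn

Answer: -22 0 0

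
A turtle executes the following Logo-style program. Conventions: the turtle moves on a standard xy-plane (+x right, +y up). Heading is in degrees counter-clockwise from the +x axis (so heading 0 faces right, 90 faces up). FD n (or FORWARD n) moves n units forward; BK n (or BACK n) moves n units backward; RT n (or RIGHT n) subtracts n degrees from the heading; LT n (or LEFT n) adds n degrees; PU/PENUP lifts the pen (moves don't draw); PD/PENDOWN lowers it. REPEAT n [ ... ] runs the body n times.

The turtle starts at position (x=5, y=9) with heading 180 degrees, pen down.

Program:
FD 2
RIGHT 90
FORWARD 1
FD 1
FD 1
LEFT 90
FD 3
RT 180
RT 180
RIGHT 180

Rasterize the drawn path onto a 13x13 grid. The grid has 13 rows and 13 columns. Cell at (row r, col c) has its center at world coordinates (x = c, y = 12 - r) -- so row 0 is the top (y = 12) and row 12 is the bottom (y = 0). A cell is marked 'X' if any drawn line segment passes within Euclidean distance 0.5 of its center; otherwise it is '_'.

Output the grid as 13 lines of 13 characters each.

Segment 0: (5,9) -> (3,9)
Segment 1: (3,9) -> (3,10)
Segment 2: (3,10) -> (3,11)
Segment 3: (3,11) -> (3,12)
Segment 4: (3,12) -> (0,12)

Answer: XXXX_________
___X_________
___X_________
___XXX_______
_____________
_____________
_____________
_____________
_____________
_____________
_____________
_____________
_____________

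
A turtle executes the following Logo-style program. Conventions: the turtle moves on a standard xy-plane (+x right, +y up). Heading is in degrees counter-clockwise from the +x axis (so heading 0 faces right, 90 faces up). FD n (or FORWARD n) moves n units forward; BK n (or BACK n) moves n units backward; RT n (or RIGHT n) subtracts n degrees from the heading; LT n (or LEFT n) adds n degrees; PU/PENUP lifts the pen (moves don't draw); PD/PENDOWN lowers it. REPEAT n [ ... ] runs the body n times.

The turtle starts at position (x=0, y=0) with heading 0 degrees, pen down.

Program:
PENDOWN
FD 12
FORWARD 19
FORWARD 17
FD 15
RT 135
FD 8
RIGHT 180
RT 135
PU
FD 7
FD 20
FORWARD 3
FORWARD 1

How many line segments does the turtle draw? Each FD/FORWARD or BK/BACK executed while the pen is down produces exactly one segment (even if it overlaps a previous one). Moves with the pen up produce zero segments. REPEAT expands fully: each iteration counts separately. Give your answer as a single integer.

Answer: 5

Derivation:
Executing turtle program step by step:
Start: pos=(0,0), heading=0, pen down
PD: pen down
FD 12: (0,0) -> (12,0) [heading=0, draw]
FD 19: (12,0) -> (31,0) [heading=0, draw]
FD 17: (31,0) -> (48,0) [heading=0, draw]
FD 15: (48,0) -> (63,0) [heading=0, draw]
RT 135: heading 0 -> 225
FD 8: (63,0) -> (57.343,-5.657) [heading=225, draw]
RT 180: heading 225 -> 45
RT 135: heading 45 -> 270
PU: pen up
FD 7: (57.343,-5.657) -> (57.343,-12.657) [heading=270, move]
FD 20: (57.343,-12.657) -> (57.343,-32.657) [heading=270, move]
FD 3: (57.343,-32.657) -> (57.343,-35.657) [heading=270, move]
FD 1: (57.343,-35.657) -> (57.343,-36.657) [heading=270, move]
Final: pos=(57.343,-36.657), heading=270, 5 segment(s) drawn
Segments drawn: 5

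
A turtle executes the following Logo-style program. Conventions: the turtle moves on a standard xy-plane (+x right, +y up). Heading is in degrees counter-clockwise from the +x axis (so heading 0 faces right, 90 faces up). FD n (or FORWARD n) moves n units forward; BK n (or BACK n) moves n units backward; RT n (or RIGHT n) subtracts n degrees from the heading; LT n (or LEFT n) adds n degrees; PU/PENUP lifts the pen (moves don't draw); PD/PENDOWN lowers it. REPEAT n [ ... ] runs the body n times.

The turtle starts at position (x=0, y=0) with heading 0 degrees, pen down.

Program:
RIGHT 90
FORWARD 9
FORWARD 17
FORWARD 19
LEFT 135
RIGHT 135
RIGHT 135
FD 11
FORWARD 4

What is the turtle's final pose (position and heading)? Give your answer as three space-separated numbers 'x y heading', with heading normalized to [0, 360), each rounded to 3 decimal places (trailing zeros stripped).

Answer: -10.607 -34.393 135

Derivation:
Executing turtle program step by step:
Start: pos=(0,0), heading=0, pen down
RT 90: heading 0 -> 270
FD 9: (0,0) -> (0,-9) [heading=270, draw]
FD 17: (0,-9) -> (0,-26) [heading=270, draw]
FD 19: (0,-26) -> (0,-45) [heading=270, draw]
LT 135: heading 270 -> 45
RT 135: heading 45 -> 270
RT 135: heading 270 -> 135
FD 11: (0,-45) -> (-7.778,-37.222) [heading=135, draw]
FD 4: (-7.778,-37.222) -> (-10.607,-34.393) [heading=135, draw]
Final: pos=(-10.607,-34.393), heading=135, 5 segment(s) drawn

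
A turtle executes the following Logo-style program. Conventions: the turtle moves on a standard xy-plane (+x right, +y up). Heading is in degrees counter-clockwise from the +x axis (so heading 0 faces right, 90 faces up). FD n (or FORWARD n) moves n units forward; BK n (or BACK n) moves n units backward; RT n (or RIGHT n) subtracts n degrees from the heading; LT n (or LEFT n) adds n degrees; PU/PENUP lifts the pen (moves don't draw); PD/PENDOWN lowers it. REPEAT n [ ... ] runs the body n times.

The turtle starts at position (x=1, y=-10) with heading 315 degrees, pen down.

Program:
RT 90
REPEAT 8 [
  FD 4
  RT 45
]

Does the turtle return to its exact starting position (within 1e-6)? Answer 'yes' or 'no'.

Executing turtle program step by step:
Start: pos=(1,-10), heading=315, pen down
RT 90: heading 315 -> 225
REPEAT 8 [
  -- iteration 1/8 --
  FD 4: (1,-10) -> (-1.828,-12.828) [heading=225, draw]
  RT 45: heading 225 -> 180
  -- iteration 2/8 --
  FD 4: (-1.828,-12.828) -> (-5.828,-12.828) [heading=180, draw]
  RT 45: heading 180 -> 135
  -- iteration 3/8 --
  FD 4: (-5.828,-12.828) -> (-8.657,-10) [heading=135, draw]
  RT 45: heading 135 -> 90
  -- iteration 4/8 --
  FD 4: (-8.657,-10) -> (-8.657,-6) [heading=90, draw]
  RT 45: heading 90 -> 45
  -- iteration 5/8 --
  FD 4: (-8.657,-6) -> (-5.828,-3.172) [heading=45, draw]
  RT 45: heading 45 -> 0
  -- iteration 6/8 --
  FD 4: (-5.828,-3.172) -> (-1.828,-3.172) [heading=0, draw]
  RT 45: heading 0 -> 315
  -- iteration 7/8 --
  FD 4: (-1.828,-3.172) -> (1,-6) [heading=315, draw]
  RT 45: heading 315 -> 270
  -- iteration 8/8 --
  FD 4: (1,-6) -> (1,-10) [heading=270, draw]
  RT 45: heading 270 -> 225
]
Final: pos=(1,-10), heading=225, 8 segment(s) drawn

Start position: (1, -10)
Final position: (1, -10)
Distance = 0; < 1e-6 -> CLOSED

Answer: yes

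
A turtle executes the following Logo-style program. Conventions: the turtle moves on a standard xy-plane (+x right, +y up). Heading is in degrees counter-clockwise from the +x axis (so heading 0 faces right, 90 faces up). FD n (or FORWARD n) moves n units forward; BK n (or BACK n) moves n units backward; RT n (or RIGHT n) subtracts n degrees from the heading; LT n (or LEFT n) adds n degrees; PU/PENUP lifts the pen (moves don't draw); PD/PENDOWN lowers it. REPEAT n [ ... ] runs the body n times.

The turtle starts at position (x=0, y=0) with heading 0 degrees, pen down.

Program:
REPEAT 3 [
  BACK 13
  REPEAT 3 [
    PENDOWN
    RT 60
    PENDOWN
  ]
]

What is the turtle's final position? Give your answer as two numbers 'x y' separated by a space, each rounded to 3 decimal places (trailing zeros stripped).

Executing turtle program step by step:
Start: pos=(0,0), heading=0, pen down
REPEAT 3 [
  -- iteration 1/3 --
  BK 13: (0,0) -> (-13,0) [heading=0, draw]
  REPEAT 3 [
    -- iteration 1/3 --
    PD: pen down
    RT 60: heading 0 -> 300
    PD: pen down
    -- iteration 2/3 --
    PD: pen down
    RT 60: heading 300 -> 240
    PD: pen down
    -- iteration 3/3 --
    PD: pen down
    RT 60: heading 240 -> 180
    PD: pen down
  ]
  -- iteration 2/3 --
  BK 13: (-13,0) -> (0,0) [heading=180, draw]
  REPEAT 3 [
    -- iteration 1/3 --
    PD: pen down
    RT 60: heading 180 -> 120
    PD: pen down
    -- iteration 2/3 --
    PD: pen down
    RT 60: heading 120 -> 60
    PD: pen down
    -- iteration 3/3 --
    PD: pen down
    RT 60: heading 60 -> 0
    PD: pen down
  ]
  -- iteration 3/3 --
  BK 13: (0,0) -> (-13,0) [heading=0, draw]
  REPEAT 3 [
    -- iteration 1/3 --
    PD: pen down
    RT 60: heading 0 -> 300
    PD: pen down
    -- iteration 2/3 --
    PD: pen down
    RT 60: heading 300 -> 240
    PD: pen down
    -- iteration 3/3 --
    PD: pen down
    RT 60: heading 240 -> 180
    PD: pen down
  ]
]
Final: pos=(-13,0), heading=180, 3 segment(s) drawn

Answer: -13 0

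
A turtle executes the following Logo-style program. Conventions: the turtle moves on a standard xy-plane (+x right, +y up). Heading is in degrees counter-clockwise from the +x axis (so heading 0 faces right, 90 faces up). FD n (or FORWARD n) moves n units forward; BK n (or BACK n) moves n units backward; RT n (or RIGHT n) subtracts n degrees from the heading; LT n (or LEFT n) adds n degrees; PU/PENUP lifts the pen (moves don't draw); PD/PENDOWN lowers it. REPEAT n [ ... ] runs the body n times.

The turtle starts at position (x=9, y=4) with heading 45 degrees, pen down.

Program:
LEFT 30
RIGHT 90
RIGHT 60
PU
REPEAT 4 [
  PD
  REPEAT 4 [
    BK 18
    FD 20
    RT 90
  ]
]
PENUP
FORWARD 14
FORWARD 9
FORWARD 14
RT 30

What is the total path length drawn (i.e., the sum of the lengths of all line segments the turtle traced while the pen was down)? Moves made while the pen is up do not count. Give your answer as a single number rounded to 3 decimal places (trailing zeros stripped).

Answer: 608

Derivation:
Executing turtle program step by step:
Start: pos=(9,4), heading=45, pen down
LT 30: heading 45 -> 75
RT 90: heading 75 -> 345
RT 60: heading 345 -> 285
PU: pen up
REPEAT 4 [
  -- iteration 1/4 --
  PD: pen down
  REPEAT 4 [
    -- iteration 1/4 --
    BK 18: (9,4) -> (4.341,21.387) [heading=285, draw]
    FD 20: (4.341,21.387) -> (9.518,2.068) [heading=285, draw]
    RT 90: heading 285 -> 195
    -- iteration 2/4 --
    BK 18: (9.518,2.068) -> (26.904,6.727) [heading=195, draw]
    FD 20: (26.904,6.727) -> (7.586,1.551) [heading=195, draw]
    RT 90: heading 195 -> 105
    -- iteration 3/4 --
    BK 18: (7.586,1.551) -> (12.245,-15.836) [heading=105, draw]
    FD 20: (12.245,-15.836) -> (7.068,3.482) [heading=105, draw]
    RT 90: heading 105 -> 15
    -- iteration 4/4 --
    BK 18: (7.068,3.482) -> (-10.319,-1.176) [heading=15, draw]
    FD 20: (-10.319,-1.176) -> (9,4) [heading=15, draw]
    RT 90: heading 15 -> 285
  ]
  -- iteration 2/4 --
  PD: pen down
  REPEAT 4 [
    -- iteration 1/4 --
    BK 18: (9,4) -> (4.341,21.387) [heading=285, draw]
    FD 20: (4.341,21.387) -> (9.518,2.068) [heading=285, draw]
    RT 90: heading 285 -> 195
    -- iteration 2/4 --
    BK 18: (9.518,2.068) -> (26.904,6.727) [heading=195, draw]
    FD 20: (26.904,6.727) -> (7.586,1.551) [heading=195, draw]
    RT 90: heading 195 -> 105
    -- iteration 3/4 --
    BK 18: (7.586,1.551) -> (12.245,-15.836) [heading=105, draw]
    FD 20: (12.245,-15.836) -> (7.068,3.482) [heading=105, draw]
    RT 90: heading 105 -> 15
    -- iteration 4/4 --
    BK 18: (7.068,3.482) -> (-10.319,-1.176) [heading=15, draw]
    FD 20: (-10.319,-1.176) -> (9,4) [heading=15, draw]
    RT 90: heading 15 -> 285
  ]
  -- iteration 3/4 --
  PD: pen down
  REPEAT 4 [
    -- iteration 1/4 --
    BK 18: (9,4) -> (4.341,21.387) [heading=285, draw]
    FD 20: (4.341,21.387) -> (9.518,2.068) [heading=285, draw]
    RT 90: heading 285 -> 195
    -- iteration 2/4 --
    BK 18: (9.518,2.068) -> (26.904,6.727) [heading=195, draw]
    FD 20: (26.904,6.727) -> (7.586,1.551) [heading=195, draw]
    RT 90: heading 195 -> 105
    -- iteration 3/4 --
    BK 18: (7.586,1.551) -> (12.245,-15.836) [heading=105, draw]
    FD 20: (12.245,-15.836) -> (7.068,3.482) [heading=105, draw]
    RT 90: heading 105 -> 15
    -- iteration 4/4 --
    BK 18: (7.068,3.482) -> (-10.319,-1.176) [heading=15, draw]
    FD 20: (-10.319,-1.176) -> (9,4) [heading=15, draw]
    RT 90: heading 15 -> 285
  ]
  -- iteration 4/4 --
  PD: pen down
  REPEAT 4 [
    -- iteration 1/4 --
    BK 18: (9,4) -> (4.341,21.387) [heading=285, draw]
    FD 20: (4.341,21.387) -> (9.518,2.068) [heading=285, draw]
    RT 90: heading 285 -> 195
    -- iteration 2/4 --
    BK 18: (9.518,2.068) -> (26.904,6.727) [heading=195, draw]
    FD 20: (26.904,6.727) -> (7.586,1.551) [heading=195, draw]
    RT 90: heading 195 -> 105
    -- iteration 3/4 --
    BK 18: (7.586,1.551) -> (12.245,-15.836) [heading=105, draw]
    FD 20: (12.245,-15.836) -> (7.068,3.482) [heading=105, draw]
    RT 90: heading 105 -> 15
    -- iteration 4/4 --
    BK 18: (7.068,3.482) -> (-10.319,-1.176) [heading=15, draw]
    FD 20: (-10.319,-1.176) -> (9,4) [heading=15, draw]
    RT 90: heading 15 -> 285
  ]
]
PU: pen up
FD 14: (9,4) -> (12.623,-9.523) [heading=285, move]
FD 9: (12.623,-9.523) -> (14.953,-18.216) [heading=285, move]
FD 14: (14.953,-18.216) -> (18.576,-31.739) [heading=285, move]
RT 30: heading 285 -> 255
Final: pos=(18.576,-31.739), heading=255, 32 segment(s) drawn

Segment lengths:
  seg 1: (9,4) -> (4.341,21.387), length = 18
  seg 2: (4.341,21.387) -> (9.518,2.068), length = 20
  seg 3: (9.518,2.068) -> (26.904,6.727), length = 18
  seg 4: (26.904,6.727) -> (7.586,1.551), length = 20
  seg 5: (7.586,1.551) -> (12.245,-15.836), length = 18
  seg 6: (12.245,-15.836) -> (7.068,3.482), length = 20
  seg 7: (7.068,3.482) -> (-10.319,-1.176), length = 18
  seg 8: (-10.319,-1.176) -> (9,4), length = 20
  seg 9: (9,4) -> (4.341,21.387), length = 18
  seg 10: (4.341,21.387) -> (9.518,2.068), length = 20
  seg 11: (9.518,2.068) -> (26.904,6.727), length = 18
  seg 12: (26.904,6.727) -> (7.586,1.551), length = 20
  seg 13: (7.586,1.551) -> (12.245,-15.836), length = 18
  seg 14: (12.245,-15.836) -> (7.068,3.482), length = 20
  seg 15: (7.068,3.482) -> (-10.319,-1.176), length = 18
  seg 16: (-10.319,-1.176) -> (9,4), length = 20
  seg 17: (9,4) -> (4.341,21.387), length = 18
  seg 18: (4.341,21.387) -> (9.518,2.068), length = 20
  seg 19: (9.518,2.068) -> (26.904,6.727), length = 18
  seg 20: (26.904,6.727) -> (7.586,1.551), length = 20
  seg 21: (7.586,1.551) -> (12.245,-15.836), length = 18
  seg 22: (12.245,-15.836) -> (7.068,3.482), length = 20
  seg 23: (7.068,3.482) -> (-10.319,-1.176), length = 18
  seg 24: (-10.319,-1.176) -> (9,4), length = 20
  seg 25: (9,4) -> (4.341,21.387), length = 18
  seg 26: (4.341,21.387) -> (9.518,2.068), length = 20
  seg 27: (9.518,2.068) -> (26.904,6.727), length = 18
  seg 28: (26.904,6.727) -> (7.586,1.551), length = 20
  seg 29: (7.586,1.551) -> (12.245,-15.836), length = 18
  seg 30: (12.245,-15.836) -> (7.068,3.482), length = 20
  seg 31: (7.068,3.482) -> (-10.319,-1.176), length = 18
  seg 32: (-10.319,-1.176) -> (9,4), length = 20
Total = 608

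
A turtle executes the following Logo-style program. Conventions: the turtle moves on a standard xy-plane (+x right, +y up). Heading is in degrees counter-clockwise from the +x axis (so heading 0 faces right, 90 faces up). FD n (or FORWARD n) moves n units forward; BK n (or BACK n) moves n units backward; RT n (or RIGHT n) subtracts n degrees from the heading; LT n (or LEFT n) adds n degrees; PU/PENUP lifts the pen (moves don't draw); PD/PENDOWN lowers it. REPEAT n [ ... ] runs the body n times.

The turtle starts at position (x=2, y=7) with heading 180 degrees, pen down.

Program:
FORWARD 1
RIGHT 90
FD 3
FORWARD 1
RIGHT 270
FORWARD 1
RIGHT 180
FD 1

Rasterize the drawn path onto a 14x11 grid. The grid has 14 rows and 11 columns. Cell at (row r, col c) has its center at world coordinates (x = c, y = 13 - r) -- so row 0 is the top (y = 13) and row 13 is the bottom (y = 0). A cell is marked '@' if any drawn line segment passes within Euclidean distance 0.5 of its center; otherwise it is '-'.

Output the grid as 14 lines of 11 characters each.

Answer: -----------
-----------
@@---------
-@---------
-@---------
-@---------
-@@--------
-----------
-----------
-----------
-----------
-----------
-----------
-----------

Derivation:
Segment 0: (2,7) -> (1,7)
Segment 1: (1,7) -> (1,10)
Segment 2: (1,10) -> (1,11)
Segment 3: (1,11) -> (0,11)
Segment 4: (0,11) -> (1,11)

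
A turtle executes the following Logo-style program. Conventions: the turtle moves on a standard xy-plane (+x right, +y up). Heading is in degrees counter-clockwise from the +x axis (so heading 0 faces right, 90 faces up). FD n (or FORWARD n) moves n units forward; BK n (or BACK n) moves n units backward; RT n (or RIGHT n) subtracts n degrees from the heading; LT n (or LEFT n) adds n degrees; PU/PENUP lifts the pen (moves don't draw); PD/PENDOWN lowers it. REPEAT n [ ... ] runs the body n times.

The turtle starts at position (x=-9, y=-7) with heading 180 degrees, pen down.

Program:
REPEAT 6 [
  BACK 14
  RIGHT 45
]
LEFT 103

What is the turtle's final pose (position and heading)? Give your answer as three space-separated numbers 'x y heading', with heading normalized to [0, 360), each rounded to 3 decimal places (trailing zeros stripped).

Executing turtle program step by step:
Start: pos=(-9,-7), heading=180, pen down
REPEAT 6 [
  -- iteration 1/6 --
  BK 14: (-9,-7) -> (5,-7) [heading=180, draw]
  RT 45: heading 180 -> 135
  -- iteration 2/6 --
  BK 14: (5,-7) -> (14.899,-16.899) [heading=135, draw]
  RT 45: heading 135 -> 90
  -- iteration 3/6 --
  BK 14: (14.899,-16.899) -> (14.899,-30.899) [heading=90, draw]
  RT 45: heading 90 -> 45
  -- iteration 4/6 --
  BK 14: (14.899,-30.899) -> (5,-40.799) [heading=45, draw]
  RT 45: heading 45 -> 0
  -- iteration 5/6 --
  BK 14: (5,-40.799) -> (-9,-40.799) [heading=0, draw]
  RT 45: heading 0 -> 315
  -- iteration 6/6 --
  BK 14: (-9,-40.799) -> (-18.899,-30.899) [heading=315, draw]
  RT 45: heading 315 -> 270
]
LT 103: heading 270 -> 13
Final: pos=(-18.899,-30.899), heading=13, 6 segment(s) drawn

Answer: -18.899 -30.899 13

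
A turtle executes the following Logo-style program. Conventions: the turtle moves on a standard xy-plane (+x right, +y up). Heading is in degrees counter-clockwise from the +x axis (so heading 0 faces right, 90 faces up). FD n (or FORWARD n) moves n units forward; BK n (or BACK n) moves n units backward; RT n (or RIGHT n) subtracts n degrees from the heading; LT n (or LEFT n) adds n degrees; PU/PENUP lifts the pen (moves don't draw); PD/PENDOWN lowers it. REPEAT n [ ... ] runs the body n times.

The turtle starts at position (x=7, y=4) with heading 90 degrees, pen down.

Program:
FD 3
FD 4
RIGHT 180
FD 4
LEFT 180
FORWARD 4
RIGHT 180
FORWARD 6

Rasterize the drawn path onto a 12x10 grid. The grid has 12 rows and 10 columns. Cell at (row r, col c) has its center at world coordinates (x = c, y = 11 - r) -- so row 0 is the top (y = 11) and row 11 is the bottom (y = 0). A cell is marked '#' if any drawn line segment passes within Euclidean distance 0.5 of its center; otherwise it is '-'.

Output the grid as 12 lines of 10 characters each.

Answer: -------#--
-------#--
-------#--
-------#--
-------#--
-------#--
-------#--
-------#--
----------
----------
----------
----------

Derivation:
Segment 0: (7,4) -> (7,7)
Segment 1: (7,7) -> (7,11)
Segment 2: (7,11) -> (7,7)
Segment 3: (7,7) -> (7,11)
Segment 4: (7,11) -> (7,5)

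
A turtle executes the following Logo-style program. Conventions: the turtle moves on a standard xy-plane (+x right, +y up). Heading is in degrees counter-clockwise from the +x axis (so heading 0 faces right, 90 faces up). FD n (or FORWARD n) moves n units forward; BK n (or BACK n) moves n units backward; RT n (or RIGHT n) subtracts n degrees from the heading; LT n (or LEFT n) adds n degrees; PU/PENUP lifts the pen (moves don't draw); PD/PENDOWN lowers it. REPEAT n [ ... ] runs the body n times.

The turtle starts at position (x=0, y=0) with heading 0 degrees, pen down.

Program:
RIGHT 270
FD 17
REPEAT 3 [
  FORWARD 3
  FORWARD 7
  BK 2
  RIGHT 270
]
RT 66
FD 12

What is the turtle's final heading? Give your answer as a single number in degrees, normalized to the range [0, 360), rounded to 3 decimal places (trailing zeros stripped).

Executing turtle program step by step:
Start: pos=(0,0), heading=0, pen down
RT 270: heading 0 -> 90
FD 17: (0,0) -> (0,17) [heading=90, draw]
REPEAT 3 [
  -- iteration 1/3 --
  FD 3: (0,17) -> (0,20) [heading=90, draw]
  FD 7: (0,20) -> (0,27) [heading=90, draw]
  BK 2: (0,27) -> (0,25) [heading=90, draw]
  RT 270: heading 90 -> 180
  -- iteration 2/3 --
  FD 3: (0,25) -> (-3,25) [heading=180, draw]
  FD 7: (-3,25) -> (-10,25) [heading=180, draw]
  BK 2: (-10,25) -> (-8,25) [heading=180, draw]
  RT 270: heading 180 -> 270
  -- iteration 3/3 --
  FD 3: (-8,25) -> (-8,22) [heading=270, draw]
  FD 7: (-8,22) -> (-8,15) [heading=270, draw]
  BK 2: (-8,15) -> (-8,17) [heading=270, draw]
  RT 270: heading 270 -> 0
]
RT 66: heading 0 -> 294
FD 12: (-8,17) -> (-3.119,6.037) [heading=294, draw]
Final: pos=(-3.119,6.037), heading=294, 11 segment(s) drawn

Answer: 294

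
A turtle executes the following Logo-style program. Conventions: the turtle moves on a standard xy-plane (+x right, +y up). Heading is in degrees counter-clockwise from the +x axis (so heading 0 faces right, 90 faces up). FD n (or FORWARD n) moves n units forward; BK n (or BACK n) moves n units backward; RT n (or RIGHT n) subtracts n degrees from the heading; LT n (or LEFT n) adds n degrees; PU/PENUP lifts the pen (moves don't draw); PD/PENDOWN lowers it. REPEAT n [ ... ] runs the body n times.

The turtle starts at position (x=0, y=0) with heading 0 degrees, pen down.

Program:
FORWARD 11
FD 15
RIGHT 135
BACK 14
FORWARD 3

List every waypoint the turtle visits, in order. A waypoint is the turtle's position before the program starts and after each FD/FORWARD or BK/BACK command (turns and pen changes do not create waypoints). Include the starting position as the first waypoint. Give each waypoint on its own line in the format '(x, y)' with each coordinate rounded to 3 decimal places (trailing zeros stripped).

Executing turtle program step by step:
Start: pos=(0,0), heading=0, pen down
FD 11: (0,0) -> (11,0) [heading=0, draw]
FD 15: (11,0) -> (26,0) [heading=0, draw]
RT 135: heading 0 -> 225
BK 14: (26,0) -> (35.899,9.899) [heading=225, draw]
FD 3: (35.899,9.899) -> (33.778,7.778) [heading=225, draw]
Final: pos=(33.778,7.778), heading=225, 4 segment(s) drawn
Waypoints (5 total):
(0, 0)
(11, 0)
(26, 0)
(35.899, 9.899)
(33.778, 7.778)

Answer: (0, 0)
(11, 0)
(26, 0)
(35.899, 9.899)
(33.778, 7.778)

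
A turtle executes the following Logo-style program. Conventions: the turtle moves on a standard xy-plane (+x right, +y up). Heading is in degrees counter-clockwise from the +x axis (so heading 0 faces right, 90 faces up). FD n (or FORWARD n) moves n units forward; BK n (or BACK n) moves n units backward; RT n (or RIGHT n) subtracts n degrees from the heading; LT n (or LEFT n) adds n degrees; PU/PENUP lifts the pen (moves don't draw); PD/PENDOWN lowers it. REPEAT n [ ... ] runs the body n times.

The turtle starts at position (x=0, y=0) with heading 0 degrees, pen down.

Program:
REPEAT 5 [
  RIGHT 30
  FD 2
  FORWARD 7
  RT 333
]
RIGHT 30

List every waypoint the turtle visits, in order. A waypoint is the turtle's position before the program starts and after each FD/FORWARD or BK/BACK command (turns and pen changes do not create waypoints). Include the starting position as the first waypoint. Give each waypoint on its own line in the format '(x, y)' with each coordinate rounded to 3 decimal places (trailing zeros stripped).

Executing turtle program step by step:
Start: pos=(0,0), heading=0, pen down
REPEAT 5 [
  -- iteration 1/5 --
  RT 30: heading 0 -> 330
  FD 2: (0,0) -> (1.732,-1) [heading=330, draw]
  FD 7: (1.732,-1) -> (7.794,-4.5) [heading=330, draw]
  RT 333: heading 330 -> 357
  -- iteration 2/5 --
  RT 30: heading 357 -> 327
  FD 2: (7.794,-4.5) -> (9.472,-5.589) [heading=327, draw]
  FD 7: (9.472,-5.589) -> (15.342,-9.402) [heading=327, draw]
  RT 333: heading 327 -> 354
  -- iteration 3/5 --
  RT 30: heading 354 -> 324
  FD 2: (15.342,-9.402) -> (16.96,-10.577) [heading=324, draw]
  FD 7: (16.96,-10.577) -> (22.623,-14.692) [heading=324, draw]
  RT 333: heading 324 -> 351
  -- iteration 4/5 --
  RT 30: heading 351 -> 321
  FD 2: (22.623,-14.692) -> (24.178,-15.95) [heading=321, draw]
  FD 7: (24.178,-15.95) -> (29.618,-20.356) [heading=321, draw]
  RT 333: heading 321 -> 348
  -- iteration 5/5 --
  RT 30: heading 348 -> 318
  FD 2: (29.618,-20.356) -> (31.104,-21.694) [heading=318, draw]
  FD 7: (31.104,-21.694) -> (36.306,-26.378) [heading=318, draw]
  RT 333: heading 318 -> 345
]
RT 30: heading 345 -> 315
Final: pos=(36.306,-26.378), heading=315, 10 segment(s) drawn
Waypoints (11 total):
(0, 0)
(1.732, -1)
(7.794, -4.5)
(9.472, -5.589)
(15.342, -9.402)
(16.96, -10.577)
(22.623, -14.692)
(24.178, -15.95)
(29.618, -20.356)
(31.104, -21.694)
(36.306, -26.378)

Answer: (0, 0)
(1.732, -1)
(7.794, -4.5)
(9.472, -5.589)
(15.342, -9.402)
(16.96, -10.577)
(22.623, -14.692)
(24.178, -15.95)
(29.618, -20.356)
(31.104, -21.694)
(36.306, -26.378)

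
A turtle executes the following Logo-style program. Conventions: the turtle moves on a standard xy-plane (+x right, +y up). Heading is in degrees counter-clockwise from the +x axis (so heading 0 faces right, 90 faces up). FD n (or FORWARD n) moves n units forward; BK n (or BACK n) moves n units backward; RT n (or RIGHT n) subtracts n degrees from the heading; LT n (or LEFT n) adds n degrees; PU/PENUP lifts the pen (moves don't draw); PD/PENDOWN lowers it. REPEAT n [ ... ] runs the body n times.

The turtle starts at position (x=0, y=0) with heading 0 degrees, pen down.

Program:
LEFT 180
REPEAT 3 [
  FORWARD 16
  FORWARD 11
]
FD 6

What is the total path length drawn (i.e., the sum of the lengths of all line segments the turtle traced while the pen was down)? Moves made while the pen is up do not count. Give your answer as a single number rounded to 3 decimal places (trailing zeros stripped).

Executing turtle program step by step:
Start: pos=(0,0), heading=0, pen down
LT 180: heading 0 -> 180
REPEAT 3 [
  -- iteration 1/3 --
  FD 16: (0,0) -> (-16,0) [heading=180, draw]
  FD 11: (-16,0) -> (-27,0) [heading=180, draw]
  -- iteration 2/3 --
  FD 16: (-27,0) -> (-43,0) [heading=180, draw]
  FD 11: (-43,0) -> (-54,0) [heading=180, draw]
  -- iteration 3/3 --
  FD 16: (-54,0) -> (-70,0) [heading=180, draw]
  FD 11: (-70,0) -> (-81,0) [heading=180, draw]
]
FD 6: (-81,0) -> (-87,0) [heading=180, draw]
Final: pos=(-87,0), heading=180, 7 segment(s) drawn

Segment lengths:
  seg 1: (0,0) -> (-16,0), length = 16
  seg 2: (-16,0) -> (-27,0), length = 11
  seg 3: (-27,0) -> (-43,0), length = 16
  seg 4: (-43,0) -> (-54,0), length = 11
  seg 5: (-54,0) -> (-70,0), length = 16
  seg 6: (-70,0) -> (-81,0), length = 11
  seg 7: (-81,0) -> (-87,0), length = 6
Total = 87

Answer: 87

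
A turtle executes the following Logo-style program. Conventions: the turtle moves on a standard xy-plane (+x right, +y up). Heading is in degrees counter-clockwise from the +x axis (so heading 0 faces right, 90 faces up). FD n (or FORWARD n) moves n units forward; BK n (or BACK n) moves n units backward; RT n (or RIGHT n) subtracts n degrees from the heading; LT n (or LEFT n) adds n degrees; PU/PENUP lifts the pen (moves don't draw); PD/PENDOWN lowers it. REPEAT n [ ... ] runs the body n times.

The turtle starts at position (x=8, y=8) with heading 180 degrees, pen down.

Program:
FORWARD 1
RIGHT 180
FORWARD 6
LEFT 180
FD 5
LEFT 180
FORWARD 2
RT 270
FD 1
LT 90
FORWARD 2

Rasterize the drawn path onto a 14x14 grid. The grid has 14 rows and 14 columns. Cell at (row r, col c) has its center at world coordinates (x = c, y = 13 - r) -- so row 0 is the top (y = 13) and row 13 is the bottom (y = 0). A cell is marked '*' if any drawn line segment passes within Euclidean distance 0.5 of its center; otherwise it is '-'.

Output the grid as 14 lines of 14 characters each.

Segment 0: (8,8) -> (7,8)
Segment 1: (7,8) -> (13,8)
Segment 2: (13,8) -> (8,8)
Segment 3: (8,8) -> (10,8)
Segment 4: (10,8) -> (10,9)
Segment 5: (10,9) -> (8,9)

Answer: --------------
--------------
--------------
--------------
--------***---
-------*******
--------------
--------------
--------------
--------------
--------------
--------------
--------------
--------------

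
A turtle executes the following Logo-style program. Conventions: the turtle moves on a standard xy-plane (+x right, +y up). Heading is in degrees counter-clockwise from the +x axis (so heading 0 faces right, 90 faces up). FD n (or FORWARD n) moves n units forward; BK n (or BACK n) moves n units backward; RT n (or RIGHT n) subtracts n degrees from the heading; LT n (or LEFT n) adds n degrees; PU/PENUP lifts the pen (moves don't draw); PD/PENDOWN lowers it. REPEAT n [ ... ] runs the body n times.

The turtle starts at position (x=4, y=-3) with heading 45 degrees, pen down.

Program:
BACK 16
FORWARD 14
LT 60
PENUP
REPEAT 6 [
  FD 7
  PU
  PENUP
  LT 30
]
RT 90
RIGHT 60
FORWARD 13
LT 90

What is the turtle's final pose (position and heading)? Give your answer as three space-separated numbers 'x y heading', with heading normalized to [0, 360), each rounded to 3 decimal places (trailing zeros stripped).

Executing turtle program step by step:
Start: pos=(4,-3), heading=45, pen down
BK 16: (4,-3) -> (-7.314,-14.314) [heading=45, draw]
FD 14: (-7.314,-14.314) -> (2.586,-4.414) [heading=45, draw]
LT 60: heading 45 -> 105
PU: pen up
REPEAT 6 [
  -- iteration 1/6 --
  FD 7: (2.586,-4.414) -> (0.774,2.347) [heading=105, move]
  PU: pen up
  PU: pen up
  LT 30: heading 105 -> 135
  -- iteration 2/6 --
  FD 7: (0.774,2.347) -> (-4.176,7.297) [heading=135, move]
  PU: pen up
  PU: pen up
  LT 30: heading 135 -> 165
  -- iteration 3/6 --
  FD 7: (-4.176,7.297) -> (-10.937,9.109) [heading=165, move]
  PU: pen up
  PU: pen up
  LT 30: heading 165 -> 195
  -- iteration 4/6 --
  FD 7: (-10.937,9.109) -> (-17.699,7.297) [heading=195, move]
  PU: pen up
  PU: pen up
  LT 30: heading 195 -> 225
  -- iteration 5/6 --
  FD 7: (-17.699,7.297) -> (-22.648,2.347) [heading=225, move]
  PU: pen up
  PU: pen up
  LT 30: heading 225 -> 255
  -- iteration 6/6 --
  FD 7: (-22.648,2.347) -> (-24.46,-4.414) [heading=255, move]
  PU: pen up
  PU: pen up
  LT 30: heading 255 -> 285
]
RT 90: heading 285 -> 195
RT 60: heading 195 -> 135
FD 13: (-24.46,-4.414) -> (-33.653,4.778) [heading=135, move]
LT 90: heading 135 -> 225
Final: pos=(-33.653,4.778), heading=225, 2 segment(s) drawn

Answer: -33.653 4.778 225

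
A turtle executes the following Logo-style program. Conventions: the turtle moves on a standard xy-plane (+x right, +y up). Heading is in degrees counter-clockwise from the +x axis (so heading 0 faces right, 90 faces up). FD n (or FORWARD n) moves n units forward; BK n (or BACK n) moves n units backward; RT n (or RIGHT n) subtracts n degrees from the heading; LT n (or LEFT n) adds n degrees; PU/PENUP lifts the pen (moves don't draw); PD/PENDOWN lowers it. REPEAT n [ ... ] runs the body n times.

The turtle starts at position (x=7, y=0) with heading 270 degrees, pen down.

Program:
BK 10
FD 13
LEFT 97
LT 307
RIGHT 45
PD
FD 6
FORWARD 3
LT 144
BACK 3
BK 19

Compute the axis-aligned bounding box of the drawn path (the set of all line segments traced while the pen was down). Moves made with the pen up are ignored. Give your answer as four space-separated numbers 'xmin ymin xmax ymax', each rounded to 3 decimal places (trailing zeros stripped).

Executing turtle program step by step:
Start: pos=(7,0), heading=270, pen down
BK 10: (7,0) -> (7,10) [heading=270, draw]
FD 13: (7,10) -> (7,-3) [heading=270, draw]
LT 97: heading 270 -> 7
LT 307: heading 7 -> 314
RT 45: heading 314 -> 269
PD: pen down
FD 6: (7,-3) -> (6.895,-8.999) [heading=269, draw]
FD 3: (6.895,-8.999) -> (6.843,-11.999) [heading=269, draw]
LT 144: heading 269 -> 53
BK 3: (6.843,-11.999) -> (5.037,-14.395) [heading=53, draw]
BK 19: (5.037,-14.395) -> (-6.397,-29.569) [heading=53, draw]
Final: pos=(-6.397,-29.569), heading=53, 6 segment(s) drawn

Segment endpoints: x in {-6.397, 5.037, 6.843, 6.895, 7, 7, 7}, y in {-29.569, -14.395, -11.999, -8.999, -3, 0, 10}
xmin=-6.397, ymin=-29.569, xmax=7, ymax=10

Answer: -6.397 -29.569 7 10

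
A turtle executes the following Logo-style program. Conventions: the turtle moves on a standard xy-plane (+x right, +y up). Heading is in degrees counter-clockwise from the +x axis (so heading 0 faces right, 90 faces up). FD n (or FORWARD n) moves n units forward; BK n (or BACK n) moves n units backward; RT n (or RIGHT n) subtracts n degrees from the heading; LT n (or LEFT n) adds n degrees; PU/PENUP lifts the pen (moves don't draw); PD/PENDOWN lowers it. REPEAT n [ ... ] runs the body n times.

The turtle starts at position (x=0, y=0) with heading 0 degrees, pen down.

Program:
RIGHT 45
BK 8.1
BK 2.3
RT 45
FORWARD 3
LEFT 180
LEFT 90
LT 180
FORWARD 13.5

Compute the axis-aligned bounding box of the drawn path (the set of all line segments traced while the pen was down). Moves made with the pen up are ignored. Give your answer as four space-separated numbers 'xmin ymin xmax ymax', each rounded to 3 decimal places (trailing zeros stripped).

Answer: -7.354 0 6.146 7.354

Derivation:
Executing turtle program step by step:
Start: pos=(0,0), heading=0, pen down
RT 45: heading 0 -> 315
BK 8.1: (0,0) -> (-5.728,5.728) [heading=315, draw]
BK 2.3: (-5.728,5.728) -> (-7.354,7.354) [heading=315, draw]
RT 45: heading 315 -> 270
FD 3: (-7.354,7.354) -> (-7.354,4.354) [heading=270, draw]
LT 180: heading 270 -> 90
LT 90: heading 90 -> 180
LT 180: heading 180 -> 0
FD 13.5: (-7.354,4.354) -> (6.146,4.354) [heading=0, draw]
Final: pos=(6.146,4.354), heading=0, 4 segment(s) drawn

Segment endpoints: x in {-7.354, -5.728, 0, 6.146}, y in {0, 4.354, 4.354, 5.728, 7.354}
xmin=-7.354, ymin=0, xmax=6.146, ymax=7.354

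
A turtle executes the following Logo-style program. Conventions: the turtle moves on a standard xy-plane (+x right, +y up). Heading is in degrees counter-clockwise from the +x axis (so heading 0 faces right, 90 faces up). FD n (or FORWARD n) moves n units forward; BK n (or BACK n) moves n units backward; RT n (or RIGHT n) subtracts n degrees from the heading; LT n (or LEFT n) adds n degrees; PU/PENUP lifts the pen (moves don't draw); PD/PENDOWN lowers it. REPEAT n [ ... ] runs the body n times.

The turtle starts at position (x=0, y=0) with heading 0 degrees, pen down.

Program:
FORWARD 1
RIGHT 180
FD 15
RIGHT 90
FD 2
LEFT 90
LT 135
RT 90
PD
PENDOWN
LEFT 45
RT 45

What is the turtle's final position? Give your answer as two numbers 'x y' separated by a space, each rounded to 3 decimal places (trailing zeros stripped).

Executing turtle program step by step:
Start: pos=(0,0), heading=0, pen down
FD 1: (0,0) -> (1,0) [heading=0, draw]
RT 180: heading 0 -> 180
FD 15: (1,0) -> (-14,0) [heading=180, draw]
RT 90: heading 180 -> 90
FD 2: (-14,0) -> (-14,2) [heading=90, draw]
LT 90: heading 90 -> 180
LT 135: heading 180 -> 315
RT 90: heading 315 -> 225
PD: pen down
PD: pen down
LT 45: heading 225 -> 270
RT 45: heading 270 -> 225
Final: pos=(-14,2), heading=225, 3 segment(s) drawn

Answer: -14 2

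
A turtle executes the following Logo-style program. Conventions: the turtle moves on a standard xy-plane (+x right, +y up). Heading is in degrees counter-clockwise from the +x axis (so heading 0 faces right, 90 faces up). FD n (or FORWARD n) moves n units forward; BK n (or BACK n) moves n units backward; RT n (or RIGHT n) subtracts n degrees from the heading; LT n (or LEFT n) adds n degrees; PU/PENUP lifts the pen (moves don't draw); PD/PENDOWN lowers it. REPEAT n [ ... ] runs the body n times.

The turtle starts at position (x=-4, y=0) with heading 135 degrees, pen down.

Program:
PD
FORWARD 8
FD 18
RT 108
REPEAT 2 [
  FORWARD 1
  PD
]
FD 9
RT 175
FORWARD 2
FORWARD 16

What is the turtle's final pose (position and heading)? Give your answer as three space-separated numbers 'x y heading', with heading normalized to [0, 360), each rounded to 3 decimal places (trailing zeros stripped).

Answer: -27.849 13.84 212

Derivation:
Executing turtle program step by step:
Start: pos=(-4,0), heading=135, pen down
PD: pen down
FD 8: (-4,0) -> (-9.657,5.657) [heading=135, draw]
FD 18: (-9.657,5.657) -> (-22.385,18.385) [heading=135, draw]
RT 108: heading 135 -> 27
REPEAT 2 [
  -- iteration 1/2 --
  FD 1: (-22.385,18.385) -> (-21.494,18.839) [heading=27, draw]
  PD: pen down
  -- iteration 2/2 --
  FD 1: (-21.494,18.839) -> (-20.603,19.293) [heading=27, draw]
  PD: pen down
]
FD 9: (-20.603,19.293) -> (-12.584,23.379) [heading=27, draw]
RT 175: heading 27 -> 212
FD 2: (-12.584,23.379) -> (-14.28,22.319) [heading=212, draw]
FD 16: (-14.28,22.319) -> (-27.849,13.84) [heading=212, draw]
Final: pos=(-27.849,13.84), heading=212, 7 segment(s) drawn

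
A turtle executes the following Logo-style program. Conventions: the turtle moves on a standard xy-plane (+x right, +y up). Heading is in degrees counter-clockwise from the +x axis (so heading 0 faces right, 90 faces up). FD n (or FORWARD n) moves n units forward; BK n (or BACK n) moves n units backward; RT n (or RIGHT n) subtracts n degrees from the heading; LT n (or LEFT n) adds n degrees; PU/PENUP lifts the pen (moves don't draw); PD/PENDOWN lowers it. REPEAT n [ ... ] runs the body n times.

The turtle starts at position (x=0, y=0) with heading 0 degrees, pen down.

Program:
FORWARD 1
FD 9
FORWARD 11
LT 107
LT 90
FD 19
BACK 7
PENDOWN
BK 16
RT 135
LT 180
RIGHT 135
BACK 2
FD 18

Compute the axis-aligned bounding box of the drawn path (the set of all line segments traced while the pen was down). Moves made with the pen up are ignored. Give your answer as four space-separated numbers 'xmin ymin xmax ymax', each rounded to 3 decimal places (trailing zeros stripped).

Answer: 0 -5.555 25.41 16.47

Derivation:
Executing turtle program step by step:
Start: pos=(0,0), heading=0, pen down
FD 1: (0,0) -> (1,0) [heading=0, draw]
FD 9: (1,0) -> (10,0) [heading=0, draw]
FD 11: (10,0) -> (21,0) [heading=0, draw]
LT 107: heading 0 -> 107
LT 90: heading 107 -> 197
FD 19: (21,0) -> (2.83,-5.555) [heading=197, draw]
BK 7: (2.83,-5.555) -> (9.524,-3.508) [heading=197, draw]
PD: pen down
BK 16: (9.524,-3.508) -> (24.825,1.169) [heading=197, draw]
RT 135: heading 197 -> 62
LT 180: heading 62 -> 242
RT 135: heading 242 -> 107
BK 2: (24.825,1.169) -> (25.41,-0.743) [heading=107, draw]
FD 18: (25.41,-0.743) -> (20.147,16.47) [heading=107, draw]
Final: pos=(20.147,16.47), heading=107, 8 segment(s) drawn

Segment endpoints: x in {0, 1, 2.83, 9.524, 10, 20.147, 21, 24.825, 25.41}, y in {-5.555, -3.508, -0.743, 0, 1.169, 16.47}
xmin=0, ymin=-5.555, xmax=25.41, ymax=16.47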